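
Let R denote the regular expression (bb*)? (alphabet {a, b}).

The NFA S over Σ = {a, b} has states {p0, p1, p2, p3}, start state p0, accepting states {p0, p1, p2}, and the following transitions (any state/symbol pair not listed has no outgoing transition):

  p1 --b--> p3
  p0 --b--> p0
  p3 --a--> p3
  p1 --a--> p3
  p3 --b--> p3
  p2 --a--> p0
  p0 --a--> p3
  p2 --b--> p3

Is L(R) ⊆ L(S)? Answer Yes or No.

Yes

Converting the expression R to a DFA (subset construction, then merging equivalent states) gives the minimal DFA with states {r0, r1}, start state r0, accepting states {r0} and transitions r0: a→r1, b→r0; r1: a→r1, b→r1.
Exploring the product automaton R × S from the start pair (r0, p0), following both machines on each input symbol, reaches 2 state pairs: (r0, p0), (r1, p3).
R accepts in {r0} and S accepts in {p0, p1, p2}. The reachable pairs whose R-component is accepting are (r0, p0); in each of them the S-component is accepting too, so the product for L(R) \ L(S) (R-component accepting, S-component rejecting) has no reachable accepting pair and the difference is empty.
Hence every string in L(R) is also in L(S).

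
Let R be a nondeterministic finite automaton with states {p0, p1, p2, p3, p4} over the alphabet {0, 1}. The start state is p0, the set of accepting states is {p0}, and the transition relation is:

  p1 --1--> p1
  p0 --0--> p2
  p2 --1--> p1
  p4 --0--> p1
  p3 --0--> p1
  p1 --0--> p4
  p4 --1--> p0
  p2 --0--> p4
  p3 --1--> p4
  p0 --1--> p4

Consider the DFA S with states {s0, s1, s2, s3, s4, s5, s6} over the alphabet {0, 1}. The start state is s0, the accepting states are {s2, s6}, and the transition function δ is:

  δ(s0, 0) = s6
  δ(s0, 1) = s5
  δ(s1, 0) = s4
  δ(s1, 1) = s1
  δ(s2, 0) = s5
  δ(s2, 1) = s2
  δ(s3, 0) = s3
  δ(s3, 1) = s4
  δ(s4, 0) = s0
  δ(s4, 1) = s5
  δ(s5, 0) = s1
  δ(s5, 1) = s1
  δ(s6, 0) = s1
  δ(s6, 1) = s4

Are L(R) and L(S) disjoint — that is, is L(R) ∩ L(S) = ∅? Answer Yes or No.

Exploring the product automaton R × S from the start pair (p0, s0), following both machines on each input symbol, reaches 18 state pairs: (p0, s0), (p2, s6), (p4, s5), (p4, s1), (p1, s4), (p1, s1), (p0, s1), (p4, s0), (p1, s5), (p4, s4), (p2, s4), (p1, s6), (p0, s5), (p1, s0), (p2, s1), (p4, s6), (p0, s4), (p2, s0).
R accepts in {p0} and S accepts in {s2, s6}; no reachable pair has both components accepting, so no string drives both machines to acceptance simultaneously and L(R) ∩ L(S) = ∅.
So no string is accepted by both, and the intersection is empty.

Yes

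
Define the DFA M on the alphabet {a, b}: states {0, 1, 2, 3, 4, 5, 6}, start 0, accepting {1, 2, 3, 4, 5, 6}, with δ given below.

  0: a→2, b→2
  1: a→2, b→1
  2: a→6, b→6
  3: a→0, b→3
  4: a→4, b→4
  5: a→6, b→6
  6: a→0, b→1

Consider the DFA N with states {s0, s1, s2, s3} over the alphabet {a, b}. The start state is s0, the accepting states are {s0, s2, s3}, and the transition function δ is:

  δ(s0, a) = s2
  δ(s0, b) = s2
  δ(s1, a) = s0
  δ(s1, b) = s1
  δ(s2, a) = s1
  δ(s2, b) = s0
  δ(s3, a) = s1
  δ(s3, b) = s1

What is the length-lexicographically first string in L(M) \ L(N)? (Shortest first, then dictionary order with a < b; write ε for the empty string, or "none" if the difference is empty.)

The string aa is accepted by M but not by N.
No shorter string lies in the difference, and aa is the lexicographically first length-2 string in L(M) \ L(N).

aa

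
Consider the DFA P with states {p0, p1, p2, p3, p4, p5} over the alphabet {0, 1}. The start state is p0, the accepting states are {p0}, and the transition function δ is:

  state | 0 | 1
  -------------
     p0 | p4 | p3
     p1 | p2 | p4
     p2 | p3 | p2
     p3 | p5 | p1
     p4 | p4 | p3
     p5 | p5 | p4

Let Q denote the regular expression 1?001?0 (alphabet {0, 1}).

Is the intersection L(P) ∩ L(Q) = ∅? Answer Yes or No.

Converting the expression Q to a DFA (subset construction, then merging equivalent states) gives the minimal DFA with states {q0, q1, q2, q3, q4, q5, q6}, start state q0, accepting states {q5} and transitions q0: 0→q1, 1→q2; q1: 0→q3, 1→q4; q2: 0→q1, 1→q4; q3: 0→q5, 1→q6; q4: 0→q4, 1→q4; q5: 0→q4, 1→q4; q6: 0→q5, 1→q4.
Exploring the product automaton P × Q from the start pair (p0, q0), following both machines on each input symbol, reaches 15 state pairs: (p0, q0), (p4, q1), (p3, q2), (p4, q3), (p3, q4), (p5, q1), (p1, q4), (p4, q5), (p3, q6), (p5, q4), (p5, q3), (p4, q4), (p2, q4), (p5, q5), (p4, q6).
P accepts in {p0} and Q accepts in {q5}; no reachable pair has both components accepting, so no string drives both machines to acceptance simultaneously and L(P) ∩ L(Q) = ∅.
So no string is accepted by both, and the intersection is empty.

Yes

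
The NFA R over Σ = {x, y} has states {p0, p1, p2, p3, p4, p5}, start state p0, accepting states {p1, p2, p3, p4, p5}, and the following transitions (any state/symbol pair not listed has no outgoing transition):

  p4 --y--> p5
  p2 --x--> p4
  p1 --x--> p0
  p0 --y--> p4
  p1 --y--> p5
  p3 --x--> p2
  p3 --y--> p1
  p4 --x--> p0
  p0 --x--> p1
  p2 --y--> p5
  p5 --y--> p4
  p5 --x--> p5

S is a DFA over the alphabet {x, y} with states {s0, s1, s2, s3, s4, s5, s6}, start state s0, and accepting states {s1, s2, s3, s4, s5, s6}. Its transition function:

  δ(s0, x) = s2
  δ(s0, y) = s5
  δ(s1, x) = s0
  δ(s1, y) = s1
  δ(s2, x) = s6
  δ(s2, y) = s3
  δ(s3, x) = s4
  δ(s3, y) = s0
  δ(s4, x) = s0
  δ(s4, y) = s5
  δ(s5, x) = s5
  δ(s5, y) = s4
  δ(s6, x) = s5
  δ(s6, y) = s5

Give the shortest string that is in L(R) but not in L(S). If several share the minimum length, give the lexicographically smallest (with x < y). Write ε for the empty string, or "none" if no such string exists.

xyy

The string xyy is accepted by R but not by S.
No shorter string lies in the difference, and xyy is the lexicographically first length-3 string in L(R) \ L(S).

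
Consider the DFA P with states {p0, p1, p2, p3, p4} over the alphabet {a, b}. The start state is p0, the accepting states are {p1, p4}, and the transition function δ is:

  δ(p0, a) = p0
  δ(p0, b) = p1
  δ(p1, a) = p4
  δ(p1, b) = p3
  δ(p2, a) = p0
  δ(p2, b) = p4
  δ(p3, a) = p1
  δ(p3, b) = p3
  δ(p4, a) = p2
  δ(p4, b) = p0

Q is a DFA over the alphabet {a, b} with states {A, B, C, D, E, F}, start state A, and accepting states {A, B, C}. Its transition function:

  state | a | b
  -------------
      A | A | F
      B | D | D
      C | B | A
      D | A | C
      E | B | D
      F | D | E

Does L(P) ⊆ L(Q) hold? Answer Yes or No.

No

The string b is in L(P) but not in L(Q).
So L(P) ⊄ L(Q).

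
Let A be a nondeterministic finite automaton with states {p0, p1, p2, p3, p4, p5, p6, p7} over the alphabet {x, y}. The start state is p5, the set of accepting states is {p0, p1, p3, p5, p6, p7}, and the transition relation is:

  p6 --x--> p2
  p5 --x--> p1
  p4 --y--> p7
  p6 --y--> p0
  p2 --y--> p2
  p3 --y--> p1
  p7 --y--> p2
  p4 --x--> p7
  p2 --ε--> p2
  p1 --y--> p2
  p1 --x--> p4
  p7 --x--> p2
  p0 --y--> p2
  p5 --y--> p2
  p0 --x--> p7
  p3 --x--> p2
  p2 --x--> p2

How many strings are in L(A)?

The useful subgraph on states {p1, p4, p5, p7} is acyclic, so L(A) is finite; the longest accepting path visits 4 useful states, giving maximum string length 3.
Counting accepting paths from p5 by length: 1 of length 0, 1 of length 1, 2 of length 3. Total 4.

4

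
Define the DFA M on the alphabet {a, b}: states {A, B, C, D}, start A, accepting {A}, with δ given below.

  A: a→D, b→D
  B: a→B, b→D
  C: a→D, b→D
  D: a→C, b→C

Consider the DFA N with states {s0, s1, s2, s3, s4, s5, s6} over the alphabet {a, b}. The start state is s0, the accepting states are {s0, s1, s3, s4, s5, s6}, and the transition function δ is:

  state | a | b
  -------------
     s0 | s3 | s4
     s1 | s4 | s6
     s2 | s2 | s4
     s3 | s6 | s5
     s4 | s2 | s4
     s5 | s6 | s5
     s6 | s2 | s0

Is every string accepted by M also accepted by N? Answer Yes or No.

Exploring the product automaton M × N from the start pair (A, s0), following both machines on each input symbol, reaches 13 state pairs: (A, s0), (D, s3), (D, s4), (C, s6), (C, s5), (C, s2), (C, s4), (D, s2), (D, s0), (D, s6), (D, s5), (C, s3), (C, s0).
M accepts in {A} and N accepts in {s0, s1, s3, s4, s5, s6}. The reachable pairs whose M-component is accepting are (A, s0); in each of them the N-component is accepting too, so the product for L(M) \ L(N) (M-component accepting, N-component rejecting) has no reachable accepting pair and the difference is empty.
Hence every string in L(M) is also in L(N).

Yes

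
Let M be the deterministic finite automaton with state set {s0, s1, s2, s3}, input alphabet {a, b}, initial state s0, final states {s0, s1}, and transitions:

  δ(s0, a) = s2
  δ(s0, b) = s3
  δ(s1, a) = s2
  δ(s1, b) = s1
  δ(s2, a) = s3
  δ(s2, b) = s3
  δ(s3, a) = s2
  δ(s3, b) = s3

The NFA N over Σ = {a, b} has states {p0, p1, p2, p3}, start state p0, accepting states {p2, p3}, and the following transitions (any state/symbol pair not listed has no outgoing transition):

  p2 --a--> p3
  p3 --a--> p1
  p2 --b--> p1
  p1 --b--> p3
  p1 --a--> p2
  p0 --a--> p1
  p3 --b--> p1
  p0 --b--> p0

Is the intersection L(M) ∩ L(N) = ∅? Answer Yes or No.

Exploring the product automaton M × N from the start pair (s0, p0), following both machines on each input symbol, reaches 8 state pairs: (s0, p0), (s2, p1), (s3, p0), (s3, p2), (s3, p3), (s2, p3), (s3, p1), (s2, p2).
M accepts in {s0, s1} and N accepts in {p2, p3}; no reachable pair has both components accepting, so no string drives both machines to acceptance simultaneously and L(M) ∩ L(N) = ∅.
So no string is accepted by both, and the intersection is empty.

Yes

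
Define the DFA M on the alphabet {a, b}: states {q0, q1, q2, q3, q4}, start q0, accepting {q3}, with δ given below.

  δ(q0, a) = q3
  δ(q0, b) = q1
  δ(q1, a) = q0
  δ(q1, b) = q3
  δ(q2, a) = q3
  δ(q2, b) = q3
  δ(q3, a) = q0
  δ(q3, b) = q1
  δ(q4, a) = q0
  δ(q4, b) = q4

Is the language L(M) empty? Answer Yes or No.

The string a is accepted: the run q0 → q3 ends in the accepting state q3.
Since at least one string is accepted, L(M) is not empty.

No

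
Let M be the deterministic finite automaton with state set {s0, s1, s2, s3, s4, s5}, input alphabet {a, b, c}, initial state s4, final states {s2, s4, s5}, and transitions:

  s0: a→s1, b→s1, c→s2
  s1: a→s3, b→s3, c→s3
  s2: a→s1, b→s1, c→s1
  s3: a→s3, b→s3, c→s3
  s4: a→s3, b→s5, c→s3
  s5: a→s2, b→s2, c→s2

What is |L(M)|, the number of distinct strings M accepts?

5

The useful subgraph on states {s2, s4, s5} is acyclic, so L(M) is finite; the longest accepting path visits 3 useful states, giving maximum string length 2.
Counting accepting paths from s4 by length: 1 of length 0, 1 of length 1, 3 of length 2. Total 5.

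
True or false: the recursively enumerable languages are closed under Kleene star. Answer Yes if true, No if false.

Yes

Dovetail over all factorisations of the input into blocks and all step bounds, running the recogniser for L on every block of a factorisation; accept if some factorisation has all of its blocks accepted.
So the recursively enumerable languages are closed under Kleene star.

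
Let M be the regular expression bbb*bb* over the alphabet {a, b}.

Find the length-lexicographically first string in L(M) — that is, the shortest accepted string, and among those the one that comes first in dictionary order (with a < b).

bbb

By inspection of the expression, no string of length less than 3 matches, and bbb is the lexicographically first match of length 3.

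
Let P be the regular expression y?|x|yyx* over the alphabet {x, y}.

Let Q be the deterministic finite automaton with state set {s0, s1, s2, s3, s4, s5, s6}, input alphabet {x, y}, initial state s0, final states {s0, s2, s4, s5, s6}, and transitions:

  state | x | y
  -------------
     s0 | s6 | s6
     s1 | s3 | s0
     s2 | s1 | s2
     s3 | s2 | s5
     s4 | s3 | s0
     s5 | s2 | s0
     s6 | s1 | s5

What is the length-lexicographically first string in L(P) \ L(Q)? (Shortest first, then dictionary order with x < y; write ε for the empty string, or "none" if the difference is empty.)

The string yyxx is accepted by P but not by Q.
No shorter string lies in the difference, and yyxx is the lexicographically first length-4 string in L(P) \ L(Q).

yyxx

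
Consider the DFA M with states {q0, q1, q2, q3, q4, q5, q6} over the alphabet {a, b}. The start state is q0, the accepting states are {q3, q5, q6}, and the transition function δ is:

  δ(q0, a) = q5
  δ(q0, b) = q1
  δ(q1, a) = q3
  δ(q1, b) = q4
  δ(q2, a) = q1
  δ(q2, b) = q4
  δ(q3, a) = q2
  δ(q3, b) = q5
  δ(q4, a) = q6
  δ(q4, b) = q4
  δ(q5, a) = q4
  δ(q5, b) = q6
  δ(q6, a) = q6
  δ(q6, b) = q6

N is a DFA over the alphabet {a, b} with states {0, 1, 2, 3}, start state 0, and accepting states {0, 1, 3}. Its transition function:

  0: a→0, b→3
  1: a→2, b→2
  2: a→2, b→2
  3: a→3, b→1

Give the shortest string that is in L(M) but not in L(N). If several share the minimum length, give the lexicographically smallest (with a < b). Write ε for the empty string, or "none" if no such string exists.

bba

The string bba is accepted by M but not by N.
No shorter string lies in the difference, and bba is the lexicographically first length-3 string in L(M) \ L(N).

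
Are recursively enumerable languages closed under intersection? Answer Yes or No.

Yes

Run the recogniser for L₁; if it accepts, run the recogniser for L₂ and accept if that accepts too. If either runs forever the input is never accepted, which is all a recogniser needs.
So the recursively enumerable languages are closed under intersection.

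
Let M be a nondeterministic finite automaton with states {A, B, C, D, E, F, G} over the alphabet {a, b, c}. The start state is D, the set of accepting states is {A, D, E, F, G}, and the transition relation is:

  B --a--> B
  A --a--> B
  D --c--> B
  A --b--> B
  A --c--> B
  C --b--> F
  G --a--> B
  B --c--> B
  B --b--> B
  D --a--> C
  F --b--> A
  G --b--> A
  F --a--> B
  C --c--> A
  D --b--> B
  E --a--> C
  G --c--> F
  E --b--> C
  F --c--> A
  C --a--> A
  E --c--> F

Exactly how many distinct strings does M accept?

6

The useful subgraph on states {A, C, D, F} is acyclic, so L(M) is finite; the longest accepting path visits 4 useful states, giving maximum string length 3.
Counting accepting paths from D by length: 1 of length 0, 3 of length 2, 2 of length 3. Total 6.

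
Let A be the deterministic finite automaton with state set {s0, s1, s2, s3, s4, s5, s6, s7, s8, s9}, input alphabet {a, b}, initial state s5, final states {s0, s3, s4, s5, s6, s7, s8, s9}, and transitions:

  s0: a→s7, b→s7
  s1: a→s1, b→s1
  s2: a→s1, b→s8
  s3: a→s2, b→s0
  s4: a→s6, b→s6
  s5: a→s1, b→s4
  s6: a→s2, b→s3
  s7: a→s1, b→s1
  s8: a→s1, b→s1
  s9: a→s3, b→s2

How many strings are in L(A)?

The useful subgraph on states {s0, s2, s3, s4, s5, s6, s7, s8} is acyclic, so L(A) is finite; the longest accepting path visits 6 useful states, giving maximum string length 5.
Counting accepting paths from s5 by length: 1 of length 0, 1 of length 1, 2 of length 2, 2 of length 3, 4 of length 4, 6 of length 5. Total 16.

16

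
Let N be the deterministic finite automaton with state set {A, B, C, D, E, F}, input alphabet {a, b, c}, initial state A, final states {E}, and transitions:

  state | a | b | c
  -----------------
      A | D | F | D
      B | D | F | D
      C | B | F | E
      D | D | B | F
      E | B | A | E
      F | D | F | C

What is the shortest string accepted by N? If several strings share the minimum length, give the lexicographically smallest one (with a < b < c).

bcc

A breadth-first search from A reaches an accepting state first via the path A → F → C → E on input bcc.
No string of length < 3 is accepted (BFS exhausts all shorter strings without reaching an accepting state), and bcc is the lexicographically least accepting string of length 3.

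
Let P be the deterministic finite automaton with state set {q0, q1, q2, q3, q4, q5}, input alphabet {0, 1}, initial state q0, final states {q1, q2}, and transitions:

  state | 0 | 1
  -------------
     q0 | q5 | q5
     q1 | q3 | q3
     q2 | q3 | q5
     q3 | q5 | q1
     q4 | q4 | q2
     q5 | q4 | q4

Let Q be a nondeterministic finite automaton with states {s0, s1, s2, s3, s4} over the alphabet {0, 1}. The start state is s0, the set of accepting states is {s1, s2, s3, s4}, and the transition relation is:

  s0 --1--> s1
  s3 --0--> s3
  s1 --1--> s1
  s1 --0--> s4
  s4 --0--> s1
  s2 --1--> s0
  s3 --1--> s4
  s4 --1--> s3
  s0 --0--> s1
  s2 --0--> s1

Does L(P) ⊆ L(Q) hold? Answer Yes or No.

Exploring the product automaton P × Q from the start pair (q0, s0), following both machines on each input symbol, reaches 16 state pairs: (q0, s0), (q5, s1), (q4, s4), (q4, s1), (q2, s3), (q2, s1), (q3, s3), (q5, s4), (q3, s4), (q5, s3), (q1, s4), (q4, s3), (q1, s3), (q3, s1), (q2, s4), (q1, s1).
P accepts in {q1, q2} and Q accepts in {s1, s2, s3, s4}. The reachable pairs whose P-component is accepting are (q2, s3), (q2, s1), (q1, s4), (q1, s3), (q2, s4), (q1, s1); in each of them the Q-component is accepting too, so the product for L(P) \ L(Q) (P-component accepting, Q-component rejecting) has no reachable accepting pair and the difference is empty.
Hence every string in L(P) is also in L(Q).

Yes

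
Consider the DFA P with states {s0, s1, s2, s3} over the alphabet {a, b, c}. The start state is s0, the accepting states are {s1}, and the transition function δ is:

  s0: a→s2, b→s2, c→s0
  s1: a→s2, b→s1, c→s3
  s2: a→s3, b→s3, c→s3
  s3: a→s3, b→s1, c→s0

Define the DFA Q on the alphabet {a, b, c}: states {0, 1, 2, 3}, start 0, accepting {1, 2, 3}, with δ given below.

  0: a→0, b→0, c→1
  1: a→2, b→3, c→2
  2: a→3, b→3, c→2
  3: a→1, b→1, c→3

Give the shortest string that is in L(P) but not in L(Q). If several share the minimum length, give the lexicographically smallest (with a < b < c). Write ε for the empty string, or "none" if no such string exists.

aab

The string aab is accepted by P but not by Q.
No shorter string lies in the difference, and aab is the lexicographically first length-3 string in L(P) \ L(Q).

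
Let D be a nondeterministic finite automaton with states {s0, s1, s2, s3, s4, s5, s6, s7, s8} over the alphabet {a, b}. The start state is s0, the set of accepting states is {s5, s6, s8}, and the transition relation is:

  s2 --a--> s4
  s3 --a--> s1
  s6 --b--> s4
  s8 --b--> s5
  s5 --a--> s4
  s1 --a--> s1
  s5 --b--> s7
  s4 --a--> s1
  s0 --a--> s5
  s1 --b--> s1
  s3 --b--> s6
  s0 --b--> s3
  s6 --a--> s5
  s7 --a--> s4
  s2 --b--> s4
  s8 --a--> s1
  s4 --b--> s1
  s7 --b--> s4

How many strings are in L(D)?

3

The useful subgraph on states {s0, s3, s5, s6} is acyclic, so L(D) is finite; the longest accepting path visits 4 useful states, giving maximum string length 3.
Counting accepting paths from s0 by length: 1 of length 1, 1 of length 2, 1 of length 3. Total 3.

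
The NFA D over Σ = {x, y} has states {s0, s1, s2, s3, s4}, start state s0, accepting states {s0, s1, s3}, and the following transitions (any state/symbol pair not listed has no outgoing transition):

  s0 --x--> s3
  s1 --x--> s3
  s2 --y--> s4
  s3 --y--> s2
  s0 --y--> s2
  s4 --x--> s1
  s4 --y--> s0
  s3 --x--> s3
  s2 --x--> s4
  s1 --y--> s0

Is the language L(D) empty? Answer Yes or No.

The empty string ε is accepted: the run s0 ends in the accepting state s0.
Since at least one string is accepted, L(D) is not empty.

No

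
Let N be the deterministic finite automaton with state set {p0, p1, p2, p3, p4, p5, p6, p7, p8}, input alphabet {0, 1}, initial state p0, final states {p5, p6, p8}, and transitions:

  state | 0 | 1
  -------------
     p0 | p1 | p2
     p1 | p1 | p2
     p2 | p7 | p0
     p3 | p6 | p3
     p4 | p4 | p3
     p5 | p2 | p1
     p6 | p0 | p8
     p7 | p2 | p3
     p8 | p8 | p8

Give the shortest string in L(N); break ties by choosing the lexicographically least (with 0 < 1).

A breadth-first search from p0 reaches an accepting state first via the path p0 → p2 → p7 → p3 → p6 on input 1010.
No string of length < 4 is accepted (BFS exhausts all shorter strings without reaching an accepting state), and 1010 is the lexicographically least accepting string of length 4.

1010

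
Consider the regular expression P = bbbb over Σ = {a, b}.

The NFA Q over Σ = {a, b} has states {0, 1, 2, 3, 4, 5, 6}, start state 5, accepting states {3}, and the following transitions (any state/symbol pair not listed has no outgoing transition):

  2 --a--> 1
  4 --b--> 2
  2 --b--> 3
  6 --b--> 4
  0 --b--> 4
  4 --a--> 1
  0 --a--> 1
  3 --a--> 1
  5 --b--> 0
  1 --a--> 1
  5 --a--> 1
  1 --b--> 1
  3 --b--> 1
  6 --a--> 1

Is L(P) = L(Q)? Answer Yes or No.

Converting the expression P to a DFA (subset construction, then merging equivalent states) gives the minimal DFA with states {p0, p1, p2, p3, p4, p5}, start state p0, accepting states {p5} and transitions p0: a→p1, b→p2; p1: a→p1, b→p1; p2: a→p1, b→p3; p3: a→p1, b→p4; p4: a→p1, b→p5; p5: a→p1, b→p1.
Exploring the product automaton P × Q from the start pair (p0, 5), following both machines on each input symbol, reaches 6 state pairs: (p0, 5), (p1, 1), (p2, 0), (p3, 4), (p4, 2), (p5, 3).
P accepts in {p5} and Q accepts in {3}. In every reachable pair the two components are either both accepting — (p5, 3) — or both non-accepting, so no string is accepted by exactly one of the machines: L(P) \ L(Q) and L(Q) \ L(P) are both empty.
Hence every string is accepted by P iff it is accepted by Q, and the two languages coincide.

Yes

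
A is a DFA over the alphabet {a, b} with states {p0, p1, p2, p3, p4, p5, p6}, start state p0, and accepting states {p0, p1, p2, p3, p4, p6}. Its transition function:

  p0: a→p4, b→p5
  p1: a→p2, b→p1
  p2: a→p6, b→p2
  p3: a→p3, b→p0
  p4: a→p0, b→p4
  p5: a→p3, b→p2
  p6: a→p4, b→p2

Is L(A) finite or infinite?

State p0 is reachable from the start and can reach an accepting state, and it lies on the cycle p0 → p4 → p0.
Traversing that cycle any number of times yields accepted strings of unbounded length, so the language is infinite.

infinite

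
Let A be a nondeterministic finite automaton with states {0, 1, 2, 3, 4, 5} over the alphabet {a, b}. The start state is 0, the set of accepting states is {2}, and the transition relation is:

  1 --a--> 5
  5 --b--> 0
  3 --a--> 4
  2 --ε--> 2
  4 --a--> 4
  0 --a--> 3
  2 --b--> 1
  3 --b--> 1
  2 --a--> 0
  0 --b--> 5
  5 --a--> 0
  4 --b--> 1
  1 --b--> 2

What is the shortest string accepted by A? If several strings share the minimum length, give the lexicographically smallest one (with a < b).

abb

A breadth-first search from 0 reaches an accepting state first via the path 0 → 3 → 1 → 2 on input abb.
No string of length < 3 is accepted (BFS exhausts all shorter strings without reaching an accepting state), and abb is the lexicographically least accepting string of length 3.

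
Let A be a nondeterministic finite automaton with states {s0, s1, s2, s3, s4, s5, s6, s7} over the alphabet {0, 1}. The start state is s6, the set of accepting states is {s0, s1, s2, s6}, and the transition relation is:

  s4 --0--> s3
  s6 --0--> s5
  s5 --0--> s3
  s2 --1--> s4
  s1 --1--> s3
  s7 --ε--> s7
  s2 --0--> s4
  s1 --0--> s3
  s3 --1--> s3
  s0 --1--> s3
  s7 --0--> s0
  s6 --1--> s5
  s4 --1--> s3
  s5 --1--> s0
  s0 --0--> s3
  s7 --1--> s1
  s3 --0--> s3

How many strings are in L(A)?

3

The useful subgraph on states {s0, s5, s6} is acyclic, so L(A) is finite; the longest accepting path visits 3 useful states, giving maximum string length 2.
Counting accepting paths from s6 by length: 1 of length 0, 2 of length 2. Total 3.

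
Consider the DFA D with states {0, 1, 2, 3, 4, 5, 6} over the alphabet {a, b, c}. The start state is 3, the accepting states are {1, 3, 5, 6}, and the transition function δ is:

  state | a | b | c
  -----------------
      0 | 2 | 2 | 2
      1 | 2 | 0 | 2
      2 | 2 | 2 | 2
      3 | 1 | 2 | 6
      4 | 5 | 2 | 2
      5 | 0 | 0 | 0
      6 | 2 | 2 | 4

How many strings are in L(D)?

4

The useful subgraph on states {1, 3, 4, 5, 6} is acyclic, so L(D) is finite; the longest accepting path visits 4 useful states, giving maximum string length 3.
Counting accepting paths from 3 by length: 1 of length 0, 2 of length 1, 1 of length 3. Total 4.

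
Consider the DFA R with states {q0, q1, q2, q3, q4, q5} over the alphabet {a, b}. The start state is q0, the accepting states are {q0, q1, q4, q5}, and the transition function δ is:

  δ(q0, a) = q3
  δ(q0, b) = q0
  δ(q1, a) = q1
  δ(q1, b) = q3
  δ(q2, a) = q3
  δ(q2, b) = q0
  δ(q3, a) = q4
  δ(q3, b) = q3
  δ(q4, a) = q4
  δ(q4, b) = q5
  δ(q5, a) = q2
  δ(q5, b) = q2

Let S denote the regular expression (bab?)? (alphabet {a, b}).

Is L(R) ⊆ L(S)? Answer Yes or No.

The string b is in L(R) but not in L(S).
So L(R) ⊄ L(S).

No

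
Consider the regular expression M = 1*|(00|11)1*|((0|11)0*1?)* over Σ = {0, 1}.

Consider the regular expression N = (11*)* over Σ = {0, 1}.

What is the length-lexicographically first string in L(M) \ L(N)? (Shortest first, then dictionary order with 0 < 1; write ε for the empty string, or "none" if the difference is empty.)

The string 0 is accepted by M but not by N.
No shorter string lies in the difference, and 0 is the lexicographically first length-1 string in L(M) \ L(N).

0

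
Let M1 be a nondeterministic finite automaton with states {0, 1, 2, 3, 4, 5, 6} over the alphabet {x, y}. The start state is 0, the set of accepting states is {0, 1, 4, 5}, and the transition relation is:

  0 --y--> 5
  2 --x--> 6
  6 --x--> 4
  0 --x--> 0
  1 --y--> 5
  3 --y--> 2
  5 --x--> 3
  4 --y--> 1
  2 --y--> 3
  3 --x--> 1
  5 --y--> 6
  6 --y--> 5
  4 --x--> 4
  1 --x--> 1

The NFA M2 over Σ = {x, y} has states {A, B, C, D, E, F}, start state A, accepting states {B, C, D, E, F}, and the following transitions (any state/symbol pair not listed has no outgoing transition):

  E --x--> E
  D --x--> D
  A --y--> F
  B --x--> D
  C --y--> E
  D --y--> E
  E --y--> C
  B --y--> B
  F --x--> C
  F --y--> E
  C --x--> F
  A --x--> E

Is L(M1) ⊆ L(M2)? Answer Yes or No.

No

The empty string ε is in L(M1) but not in L(M2).
So L(M1) ⊄ L(M2).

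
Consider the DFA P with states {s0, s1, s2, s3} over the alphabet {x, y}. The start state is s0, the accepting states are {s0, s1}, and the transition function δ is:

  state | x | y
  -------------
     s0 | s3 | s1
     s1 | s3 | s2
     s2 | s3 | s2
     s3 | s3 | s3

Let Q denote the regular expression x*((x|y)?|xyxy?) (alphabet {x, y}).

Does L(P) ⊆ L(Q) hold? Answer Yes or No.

Converting the expression Q to a DFA (subset construction, then merging equivalent states) gives the minimal DFA with states {q0, q1, q2, q3, q4, q5}, start state q0, accepting states {q0, q1, q2, q3, q5} and transitions q0: x→q1, y→q2; q1: x→q1, y→q3; q2: x→q4, y→q4; q3: x→q5, y→q4; q4: x→q4, y→q4; q5: x→q4, y→q2.
Exploring the product automaton P × Q from the start pair (s0, q0), following both machines on each input symbol, reaches 8 state pairs: (s0, q0), (s3, q1), (s1, q2), (s3, q3), (s3, q4), (s2, q4), (s3, q5), (s3, q2).
P accepts in {s0, s1} and Q accepts in {q0, q1, q2, q3, q5}. The reachable pairs whose P-component is accepting are (s0, q0), (s1, q2); in each of them the Q-component is accepting too, so the product for L(P) \ L(Q) (P-component accepting, Q-component rejecting) has no reachable accepting pair and the difference is empty.
Hence every string in L(P) is also in L(Q).

Yes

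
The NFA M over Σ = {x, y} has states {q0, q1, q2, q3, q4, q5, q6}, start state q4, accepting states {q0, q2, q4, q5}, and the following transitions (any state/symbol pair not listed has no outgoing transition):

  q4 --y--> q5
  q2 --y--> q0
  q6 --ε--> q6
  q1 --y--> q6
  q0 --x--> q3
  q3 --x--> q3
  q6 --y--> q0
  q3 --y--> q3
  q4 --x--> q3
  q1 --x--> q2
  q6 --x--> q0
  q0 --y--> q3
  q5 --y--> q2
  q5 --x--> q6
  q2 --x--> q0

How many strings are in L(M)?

7

The useful subgraph on states {q0, q2, q4, q5, q6} is acyclic, so L(M) is finite; the longest accepting path visits 4 useful states, giving maximum string length 3.
Counting accepting paths from q4 by length: 1 of length 0, 1 of length 1, 1 of length 2, 4 of length 3. Total 7.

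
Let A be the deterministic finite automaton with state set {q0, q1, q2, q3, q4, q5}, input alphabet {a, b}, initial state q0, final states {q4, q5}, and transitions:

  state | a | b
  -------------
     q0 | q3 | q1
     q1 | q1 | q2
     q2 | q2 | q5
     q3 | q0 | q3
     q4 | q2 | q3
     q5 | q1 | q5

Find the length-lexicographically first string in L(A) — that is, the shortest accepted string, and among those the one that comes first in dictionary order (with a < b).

bbb

A breadth-first search from q0 reaches an accepting state first via the path q0 → q1 → q2 → q5 on input bbb.
No string of length < 3 is accepted (BFS exhausts all shorter strings without reaching an accepting state), and bbb is the lexicographically least accepting string of length 3.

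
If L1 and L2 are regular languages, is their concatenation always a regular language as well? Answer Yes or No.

Yes

If R₁ and R₂ are regular expressions for the two languages then R₁R₂ denotes L₁L₂; on automata, add ε-moves from every accepting state of an NFA for L₁ to the start state of an NFA for L₂ and keep only the second machine's accepting states.
So the regular languages are closed under concatenation.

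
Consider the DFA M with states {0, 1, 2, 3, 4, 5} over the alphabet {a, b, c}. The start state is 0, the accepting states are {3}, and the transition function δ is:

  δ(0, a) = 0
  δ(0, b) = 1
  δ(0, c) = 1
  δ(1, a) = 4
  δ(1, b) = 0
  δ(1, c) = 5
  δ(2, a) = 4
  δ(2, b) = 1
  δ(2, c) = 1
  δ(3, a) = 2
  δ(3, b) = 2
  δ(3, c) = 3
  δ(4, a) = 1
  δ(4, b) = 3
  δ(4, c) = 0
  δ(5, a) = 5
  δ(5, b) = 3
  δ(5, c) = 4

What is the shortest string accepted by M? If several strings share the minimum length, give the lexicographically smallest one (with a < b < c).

A breadth-first search from 0 reaches an accepting state first via the path 0 → 1 → 4 → 3 on input bab.
No string of length < 3 is accepted (BFS exhausts all shorter strings without reaching an accepting state), and bab is the lexicographically least accepting string of length 3.

bab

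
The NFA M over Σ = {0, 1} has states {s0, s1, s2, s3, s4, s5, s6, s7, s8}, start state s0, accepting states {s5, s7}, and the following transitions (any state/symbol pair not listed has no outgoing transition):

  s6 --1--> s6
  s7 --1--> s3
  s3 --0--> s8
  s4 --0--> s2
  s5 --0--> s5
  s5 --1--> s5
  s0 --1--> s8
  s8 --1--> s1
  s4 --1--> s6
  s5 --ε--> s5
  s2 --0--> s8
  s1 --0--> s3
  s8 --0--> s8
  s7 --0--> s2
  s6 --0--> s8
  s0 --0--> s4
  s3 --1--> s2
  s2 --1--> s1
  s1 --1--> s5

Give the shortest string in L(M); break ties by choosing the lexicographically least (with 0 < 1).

A breadth-first search from s0 reaches an accepting state first via the path s0 → s8 → s1 → s5 on input 111.
No string of length < 3 is accepted (BFS exhausts all shorter strings without reaching an accepting state), and 111 is the lexicographically least accepting string of length 3.

111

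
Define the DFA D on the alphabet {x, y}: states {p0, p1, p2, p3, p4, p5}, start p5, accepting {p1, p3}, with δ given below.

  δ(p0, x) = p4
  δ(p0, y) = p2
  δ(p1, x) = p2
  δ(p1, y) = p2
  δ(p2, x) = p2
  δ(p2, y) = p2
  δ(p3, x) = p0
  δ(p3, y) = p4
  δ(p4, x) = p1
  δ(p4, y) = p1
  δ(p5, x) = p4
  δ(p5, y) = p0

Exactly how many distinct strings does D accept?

The useful subgraph on states {p0, p1, p4, p5} is acyclic, so L(D) is finite; the longest accepting path visits 4 useful states, giving maximum string length 3.
Counting accepting paths from p5 by length: 2 of length 2, 2 of length 3. Total 4.

4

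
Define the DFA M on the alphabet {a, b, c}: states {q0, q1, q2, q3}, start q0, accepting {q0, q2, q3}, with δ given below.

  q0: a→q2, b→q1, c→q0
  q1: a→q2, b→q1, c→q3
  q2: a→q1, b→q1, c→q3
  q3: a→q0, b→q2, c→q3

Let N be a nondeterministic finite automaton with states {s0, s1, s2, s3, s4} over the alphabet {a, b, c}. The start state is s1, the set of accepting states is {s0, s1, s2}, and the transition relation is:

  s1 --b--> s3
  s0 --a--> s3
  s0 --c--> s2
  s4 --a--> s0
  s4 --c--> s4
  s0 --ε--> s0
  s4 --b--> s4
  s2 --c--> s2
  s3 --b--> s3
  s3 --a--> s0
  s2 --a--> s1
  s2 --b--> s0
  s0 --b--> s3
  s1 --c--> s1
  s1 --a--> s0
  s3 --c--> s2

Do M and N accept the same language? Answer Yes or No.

Exploring the product automaton M × N from the start pair (q0, s1), following both machines on each input symbol, reaches 4 state pairs: (q0, s1), (q2, s0), (q1, s3), (q3, s2).
M accepts in {q0, q2, q3} and N accepts in {s0, s1, s2}. In every reachable pair the two components are either both accepting — (q0, s1), (q2, s0), (q3, s2) — or both non-accepting, so no string is accepted by exactly one of the machines: L(M) \ L(N) and L(N) \ L(M) are both empty.
Hence every string is accepted by M iff it is accepted by N, and the two languages coincide.

Yes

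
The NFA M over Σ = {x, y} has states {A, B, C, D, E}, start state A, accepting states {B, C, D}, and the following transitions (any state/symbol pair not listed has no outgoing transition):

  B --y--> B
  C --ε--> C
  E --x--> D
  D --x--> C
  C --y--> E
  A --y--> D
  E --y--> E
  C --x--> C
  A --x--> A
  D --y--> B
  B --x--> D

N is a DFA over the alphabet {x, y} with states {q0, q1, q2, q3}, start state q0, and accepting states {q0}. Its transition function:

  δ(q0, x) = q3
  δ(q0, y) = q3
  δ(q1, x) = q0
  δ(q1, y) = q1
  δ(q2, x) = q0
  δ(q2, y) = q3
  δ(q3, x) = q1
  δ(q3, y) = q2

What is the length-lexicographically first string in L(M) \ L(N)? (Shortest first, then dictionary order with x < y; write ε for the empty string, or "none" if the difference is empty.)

y

The string y is accepted by M but not by N.
No shorter string lies in the difference, and y is the lexicographically first length-1 string in L(M) \ L(N).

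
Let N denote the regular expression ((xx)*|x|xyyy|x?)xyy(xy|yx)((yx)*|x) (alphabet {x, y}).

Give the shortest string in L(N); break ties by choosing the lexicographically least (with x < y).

By inspection of the expression, no string of length less than 5 matches, and xyyxy is the lexicographically first match of length 5.

xyyxy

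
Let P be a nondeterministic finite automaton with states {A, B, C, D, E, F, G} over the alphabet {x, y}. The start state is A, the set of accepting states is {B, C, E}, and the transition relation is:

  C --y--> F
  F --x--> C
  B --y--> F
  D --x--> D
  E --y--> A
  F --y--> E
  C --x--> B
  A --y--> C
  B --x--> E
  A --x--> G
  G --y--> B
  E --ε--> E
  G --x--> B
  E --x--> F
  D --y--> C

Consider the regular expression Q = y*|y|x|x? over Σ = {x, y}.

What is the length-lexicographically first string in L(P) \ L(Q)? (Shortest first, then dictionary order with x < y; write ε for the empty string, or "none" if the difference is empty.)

The string xx is accepted by P but not by Q.
No shorter string lies in the difference, and xx is the lexicographically first length-2 string in L(P) \ L(Q).

xx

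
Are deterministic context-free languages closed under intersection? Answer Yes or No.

No

DCFLs are closed under complement (normalise the DPDA to read all of its input, then flip the verdict). If they were also closed under intersection, De Morgan would make them closed under union; but {aⁿbⁿ : n≥0} and {aⁿb²ⁿ : n≥0} are DCFLs (push the a's; pop one per b, respectively one per two b's) whose union no deterministic PDA accepts: a DPDA for it would have a single run on aⁿb²ⁿ, accepting after the prefix aⁿbⁿ and accepting again after n more b's; an ordinary PDA that simulates it on a's and b's and, at any moment when it is accepting, may switch to reading only a fresh letter c while feeding each c to the simulation as a b, would accept aⁱbʲcᵏ (k≥1) exactly when both aⁱbʲ and aⁱbʲ⁺ᵏ are in the language, i.e. its language intersected with the regular set a*b*c⁺ would be exactly {aⁿbⁿcⁿ : n≥1} — impossible, since context-free languages are closed under intersection with regular sets and {aⁿbⁿcⁿ} is not context-free.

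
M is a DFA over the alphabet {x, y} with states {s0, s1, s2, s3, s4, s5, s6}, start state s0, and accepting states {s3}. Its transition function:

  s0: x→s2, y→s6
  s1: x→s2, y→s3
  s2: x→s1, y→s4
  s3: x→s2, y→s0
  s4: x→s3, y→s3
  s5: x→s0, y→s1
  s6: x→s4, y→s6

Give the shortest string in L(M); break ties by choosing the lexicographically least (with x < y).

A breadth-first search from s0 reaches an accepting state first via the path s0 → s2 → s1 → s3 on input xxy.
No string of length < 3 is accepted (BFS exhausts all shorter strings without reaching an accepting state), and xxy is the lexicographically least accepting string of length 3.

xxy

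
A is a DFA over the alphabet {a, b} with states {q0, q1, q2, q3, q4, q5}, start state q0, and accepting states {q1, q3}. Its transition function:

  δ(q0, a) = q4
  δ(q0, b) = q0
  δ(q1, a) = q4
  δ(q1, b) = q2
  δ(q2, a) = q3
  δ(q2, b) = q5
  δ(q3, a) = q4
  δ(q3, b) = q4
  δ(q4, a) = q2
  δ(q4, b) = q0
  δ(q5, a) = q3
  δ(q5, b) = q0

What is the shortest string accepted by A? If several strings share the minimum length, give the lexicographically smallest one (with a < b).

aaa

A breadth-first search from q0 reaches an accepting state first via the path q0 → q4 → q2 → q3 on input aaa.
No string of length < 3 is accepted (BFS exhausts all shorter strings without reaching an accepting state), and aaa is the lexicographically least accepting string of length 3.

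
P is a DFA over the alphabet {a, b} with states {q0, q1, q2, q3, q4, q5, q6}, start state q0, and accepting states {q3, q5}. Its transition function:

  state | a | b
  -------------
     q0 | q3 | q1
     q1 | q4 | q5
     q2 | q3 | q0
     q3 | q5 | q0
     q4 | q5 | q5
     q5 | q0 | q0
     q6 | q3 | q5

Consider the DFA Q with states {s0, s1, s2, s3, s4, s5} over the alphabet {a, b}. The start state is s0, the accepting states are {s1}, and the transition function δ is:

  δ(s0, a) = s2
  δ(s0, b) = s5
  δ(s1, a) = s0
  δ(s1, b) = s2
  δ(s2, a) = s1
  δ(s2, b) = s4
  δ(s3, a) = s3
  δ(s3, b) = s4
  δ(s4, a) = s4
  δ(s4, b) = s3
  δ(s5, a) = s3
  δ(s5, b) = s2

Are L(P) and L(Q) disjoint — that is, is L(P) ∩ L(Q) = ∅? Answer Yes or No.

No

The string aa is accepted by both P and Q.
Hence L(P) ∩ L(Q) ≠ ∅.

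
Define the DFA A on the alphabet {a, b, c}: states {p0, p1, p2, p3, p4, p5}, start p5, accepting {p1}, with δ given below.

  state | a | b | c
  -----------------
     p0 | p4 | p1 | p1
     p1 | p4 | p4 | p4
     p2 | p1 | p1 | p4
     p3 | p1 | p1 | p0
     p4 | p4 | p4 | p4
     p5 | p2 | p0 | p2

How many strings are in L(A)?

6

The useful subgraph on states {p0, p1, p2, p5} is acyclic, so L(A) is finite; the longest accepting path visits 3 useful states, giving maximum string length 2.
Counting accepting paths from p5 by length: 6 of length 2. Total 6.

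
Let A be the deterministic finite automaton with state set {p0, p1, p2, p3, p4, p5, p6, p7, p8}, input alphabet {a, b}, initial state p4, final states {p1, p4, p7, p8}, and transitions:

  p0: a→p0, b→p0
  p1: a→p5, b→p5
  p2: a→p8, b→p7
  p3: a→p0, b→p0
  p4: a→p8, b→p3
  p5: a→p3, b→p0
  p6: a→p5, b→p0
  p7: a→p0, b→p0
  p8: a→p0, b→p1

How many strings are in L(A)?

The useful subgraph on states {p1, p4, p8} is acyclic, so L(A) is finite; the longest accepting path visits 3 useful states, giving maximum string length 2.
Counting accepting paths from p4 by length: 1 of length 0, 1 of length 1, 1 of length 2. Total 3.

3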